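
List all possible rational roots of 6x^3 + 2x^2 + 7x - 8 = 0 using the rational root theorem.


Rational root theorem: possible roots are ±p/q where:
  p divides the constant term (-8): p ∈ {1, 2, 4, 8}
  q divides the leading coefficient (6): q ∈ {1, 2, 3, 6}

All possible rational roots: -8, -4, -8/3, -2, -4/3, -1, -2/3, -1/2, -1/3, -1/6, 1/6, 1/3, 1/2, 2/3, 1, 4/3, 2, 8/3, 4, 8

-8, -4, -8/3, -2, -4/3, -1, -2/3, -1/2, -1/3, -1/6, 1/6, 1/3, 1/2, 2/3, 1, 4/3, 2, 8/3, 4, 8


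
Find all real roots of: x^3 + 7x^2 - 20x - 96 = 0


Let p(x) = x^3 + 7x^2 - 20x - 96. By the rational root theorem (leading coefficient 1), any rational root is an integer divisor of 96: try ±1, ±2, ... in turn.
Test x = 1: value = -108 ≠ 0.
Test x = -1: value = -70 ≠ 0.
Test x = 2: value = -100 ≠ 0.
Test x = -2: value = -36 ≠ 0.
Test x = 3: value = -66 ≠ 0.
Test x = -3: value = 0 ✓, so (x + 3) is a factor.
Synthetic division by (x + 3): bring down 1; 1(-3) + 7 = 4; 4(-3) - 20 = -32; (-32)(-3) - 96 = 0 → quotient x^2 + 4x - 32, remainder 0.
Solve the quadratic x^2 + 4x - 32 = 0: discriminant = 4^2 - 4(1)(-32) = 16 + 128 = 144.
sqrt(144) = 12, so x = (-4 ± 12)/2: x = 4 or x = -8.

x = -8, x = -3, x = 4


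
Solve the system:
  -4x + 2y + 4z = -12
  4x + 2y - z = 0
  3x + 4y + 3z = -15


Using Cramer's rule. Expand each determinant along the first row.
D  = (-4)*[2*3 - (-1)*4] - 2*[4*3 - (-1)*3] + 4*[4*4 - 2*3]
  = (-4)*(10) - 2*(15) + 4*(10) = -30
Dx = (-12)*[2*3 - (-1)*4] - 2*[0*3 - (-1)*(-15)] + 4*[0*4 - 2*(-15)]
  = (-12)*(10) - 2*(-15) + 4*(30) = 30
Dy = (-4)*[0*3 - (-1)*(-15)] - (-12)*[4*3 - (-1)*3] + 4*[4*(-15) - 0*3]
  = (-4)*(-15) - (-12)*(15) + 4*(-60) = 0
Dz = (-4)*[2*(-15) - 0*4] - 2*[4*(-15) - 0*3] + (-12)*[4*4 - 2*3]
  = (-4)*(-30) - 2*(-60) + (-12)*(10) = 120
x = Dx/D = 30/-30 = -1, y = Dy/D = 0/-30 = 0, z = Dz/D = 120/-30 = -4
Check eq1: (-4)(-1) + (2)(0) + (4)(-4) = -12 = -12 ✓
Check eq2: (4)(-1) + (2)(0) + (-1)(-4) = 0 = 0 ✓
Check eq3: (3)(-1) + (4)(0) + (3)(-4) = -15 = -15 ✓

x = -1, y = 0, z = -4


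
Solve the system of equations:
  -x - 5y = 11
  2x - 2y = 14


Using Cramer's rule:
Determinant D = (-1)(-2) - (2)(-5) = 2 + 10 = 12
Dx = (11)(-2) - (14)(-5) = -22 + 70 = 48
Dy = (-1)(14) - (2)(11) = -14 - 22 = -36
x = Dx/D = 48/12 = 4
y = Dy/D = -36/12 = -3

x = 4, y = -3


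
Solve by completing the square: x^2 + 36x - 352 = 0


Start: x^2 + 36x - 352 = 0
Move constant: x^2 + 36x = 352
Half of 36 is 18, squared is 324
Add 324 to both sides: x^2 + 36x + 324 = 676
(x + 18)^2 = 676
x + 18 = ±26
x = -18 + 26 = 8 or x = -18 - 26 = -44

x = -44, x = 8


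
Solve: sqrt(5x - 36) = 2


Square both sides: 5x - 36 = 2^2 = 4
5x = 4 + 36 = 40
x = 8
Check: sqrt(5*8 - 36) = sqrt(4) = 2 ✓

x = 8


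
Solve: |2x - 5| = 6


An absolute value equation |expr| = 6 gives two cases:
Case 1: 2x - 5 = 6
  2x = 11, so x = 11/2
Case 2: 2x - 5 = -6
  2x = -1, so x = -1/2

x = -1/2, x = 11/2


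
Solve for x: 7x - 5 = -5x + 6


Starting with: 7x - 5 = -5x + 6
Move all x terms to left: (7 + 5)x = 6 + 5
Simplify: 12x = 11
Divide both sides by 12: x = 11/12

x = 11/12


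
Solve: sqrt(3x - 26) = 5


Square both sides: 3x - 26 = 5^2 = 25
3x = 25 + 26 = 51
x = 17
Check: sqrt(3*17 - 26) = sqrt(25) = 5 ✓

x = 17


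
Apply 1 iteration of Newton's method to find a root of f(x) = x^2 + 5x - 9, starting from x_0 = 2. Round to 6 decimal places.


Newton's method: x_(n+1) = x_n - f(x_n)/f'(x_n)
f(x) = x^2 + 5x - 9
f'(x) = 2x + 5

Iteration 1:
  f(2.000000) = 5.000000
  f'(2.000000) = 9.000000
  x_1 = 2.000000 - (5.000000)/(9.000000) = 1.444444

x_1 = 1.444444


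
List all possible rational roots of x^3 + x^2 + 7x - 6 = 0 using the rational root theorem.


Rational root theorem: possible roots are ±p/q where:
  p divides the constant term (-6): p ∈ {1, 2, 3, 6}
  q divides the leading coefficient (1): q ∈ {1}

All possible rational roots: -6, -3, -2, -1, 1, 2, 3, 6

-6, -3, -2, -1, 1, 2, 3, 6


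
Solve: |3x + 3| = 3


An absolute value equation |expr| = 3 gives two cases:
Case 1: 3x + 3 = 3
  3x = 0, so x = 0
Case 2: 3x + 3 = -3
  3x = -6, so x = -2

x = -2, x = 0


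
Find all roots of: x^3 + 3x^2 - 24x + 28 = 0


Let p(x) = x^3 + 3x^2 - 24x + 28. By the rational root theorem (leading coefficient 1), any rational root is an integer divisor of 28: try ±1, ±2, ... in turn.
Test x = 1: value = 8 ≠ 0.
Test x = -1: value = 54 ≠ 0.
Test x = 2: value = 0 ✓, so (x - 2) is a factor.
Synthetic division by (x - 2): bring down 1; 1(2) + 3 = 5; 5(2) - 24 = -14; (-14)(2) + 28 = 0 → quotient x^2 + 5x - 14, remainder 0.
Solve the quadratic x^2 + 5x - 14 = 0: discriminant = 5^2 - 4(1)(-14) = 25 + 56 = 81.
sqrt(81) = 9, so x = (-5 ± 9)/2: x = 2 or x = -7.
Collecting all roots found:

x = -7, x = 2 (multiplicity 2)


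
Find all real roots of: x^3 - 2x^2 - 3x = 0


The constant term is 0, so x = 0 is a root. Factor out x:
  x(x^2 - 2x - 3) = 0
Solve the quadratic x^2 - 2x - 3 = 0: discriminant = (-2)^2 - 4(1)(-3) = 4 + 12 = 16.
sqrt(16) = 4, so x = (2 ± 4)/2: x = 3 or x = -1.

x = -1, x = 0, x = 3


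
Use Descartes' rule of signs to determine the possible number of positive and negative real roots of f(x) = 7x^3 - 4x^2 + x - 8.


Descartes' rule of signs:

For positive roots, count sign changes in f(x) = 7x^3 - 4x^2 + x - 8:
Signs of coefficients: +, -, +, -
Number of sign changes: 3
Possible positive real roots: 3, 1

For negative roots, examine f(-x) = -7x^3 - 4x^2 - x - 8:
Signs of coefficients: -, -, -, -
Number of sign changes: 0
Possible negative real roots: 0

Positive roots: 3 or 1; Negative roots: 0


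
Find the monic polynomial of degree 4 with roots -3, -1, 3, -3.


A monic polynomial with roots -3, -1, 3, -3 is:
p(x) = (x + 3)(x + 1)(x - 3)(x + 3)
After multiplying by (x + 3): x + 3
After multiplying by (x + 1): x^2 + 4x + 3
After multiplying by (x - 3): x^3 + x^2 - 9x - 9
After multiplying by (x + 3): x^4 + 4x^3 - 6x^2 - 36x - 27

x^4 + 4x^3 - 6x^2 - 36x - 27


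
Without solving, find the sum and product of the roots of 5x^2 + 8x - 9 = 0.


By Vieta's formulas for ax^2 + bx + c = 0:
  Sum of roots = -b/a
  Product of roots = c/a

Here a = 5, b = 8, c = -9
Sum = -(8)/5 = -8/5
Product = -9/5 = -9/5

Sum = -8/5, Product = -9/5


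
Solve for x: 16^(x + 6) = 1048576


Express both sides with the same base.
1048576 = 16^5
Since the bases match, equate exponents: x + 6 = 5
So x = 5 - (6) = -1

x = -1


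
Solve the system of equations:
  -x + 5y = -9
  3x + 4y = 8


Using Cramer's rule:
Determinant D = (-1)(4) - (3)(5) = -4 - 15 = -19
Dx = (-9)(4) - (8)(5) = -36 - 40 = -76
Dy = (-1)(8) - (3)(-9) = -8 + 27 = 19
x = Dx/D = -76/-19 = 4
y = Dy/D = 19/-19 = -1

x = 4, y = -1


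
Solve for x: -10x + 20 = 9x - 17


Starting with: -10x + 20 = 9x - 17
Move all x terms to left: (-10 - 9)x = -17 - 20
Simplify: -19x = -37
Divide both sides by -19: x = 37/19

x = 37/19


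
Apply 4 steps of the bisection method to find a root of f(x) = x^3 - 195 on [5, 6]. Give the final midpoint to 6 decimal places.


f(x) = x^3 - 195
f(5) = -70 < 0
f(6) = 21 > 0

Step 1: midpoint = (5.000000 + 6.000000)/2 = 5.500000
  f(5.500000) = -28.625000
  f(mid) < 0, so root is in [5.500000, 6.000000]

Step 2: midpoint = (5.500000 + 6.000000)/2 = 5.750000
  f(5.750000) = -4.890625
  f(mid) < 0, so root is in [5.750000, 6.000000]

Step 3: midpoint = (5.750000 + 6.000000)/2 = 5.875000
  f(5.875000) = 7.779297
  f(mid) > 0, so root is in [5.750000, 5.875000]

Step 4: midpoint = (5.750000 + 5.875000)/2 = 5.812500
  f(5.812500) = 1.376221
  f(mid) > 0, so root is in [5.750000, 5.812500]

midpoint = 5.812500


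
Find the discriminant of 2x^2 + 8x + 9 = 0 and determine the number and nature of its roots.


For ax^2 + bx + c = 0, discriminant D = b^2 - 4ac
Here a = 2, b = 8, c = 9
D = (8)^2 - 4(2)(9) = 64 - 72 = -8

D = -8 < 0
The equation has no real roots (2 complex conjugate roots).

Discriminant = -8, no real roots (2 complex conjugate roots)


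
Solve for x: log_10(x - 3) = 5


Convert to exponential form: x - 3 = 10^5 = 100000
x = 100000 + 3 = 100003
Check: log_10(100003 - 3) = log_10(100000) = log_10(100000) = 5 ✓

x = 100003


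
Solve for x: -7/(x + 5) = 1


Multiply both sides by (x + 5): -7 = 1(x + 5)
Distribute: -7 = x + 5
x = -7 - 5 = -12
x = -12

x = -12


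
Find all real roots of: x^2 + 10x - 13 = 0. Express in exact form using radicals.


Using the quadratic formula: x = (-b ± sqrt(b^2 - 4ac)) / (2a)
Here a = 1, b = 10, c = -13
Discriminant = b^2 - 4ac = 10^2 - 4(1)(-13) = 100 + 52 = 152
Since discriminant = 152 > 0, there are two real roots.
x = (-10 ± 2*sqrt(38)) / 2
Simplifying: x = -5 ± sqrt(38)
Numerically: x ≈ 1.1644 or x ≈ -11.1644

x = -5 + sqrt(38) or x = -5 - sqrt(38)


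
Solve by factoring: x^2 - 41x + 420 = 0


We need two numbers that multiply to 420 and add to -41.
Those numbers are -21 and -20 (since (-21) * (-20) = 420 and (-21) + (-20) = -41).
So x^2 - 41x + 420 = (x - 21)(x - 20) = 0
Setting each factor to zero: x = 21 or x = 20

x = 20, x = 21


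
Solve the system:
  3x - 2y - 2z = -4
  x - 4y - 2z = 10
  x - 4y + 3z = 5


Using Cramer's rule. Expand each determinant along the first row.
D  = 3*[(-4)*3 - (-2)*(-4)] - (-2)*[1*3 - (-2)*1] + (-2)*[1*(-4) - (-4)*1]
  = 3*(-20) - (-2)*(5) + (-2)*(0) = -50
Dx = (-4)*[(-4)*3 - (-2)*(-4)] - (-2)*[10*3 - (-2)*5] + (-2)*[10*(-4) - (-4)*5]
  = (-4)*(-20) - (-2)*(40) + (-2)*(-20) = 200
Dy = 3*[10*3 - (-2)*5] - (-4)*[1*3 - (-2)*1] + (-2)*[1*5 - 10*1]
  = 3*(40) - (-4)*(5) + (-2)*(-5) = 150
Dz = 3*[(-4)*5 - 10*(-4)] - (-2)*[1*5 - 10*1] + (-4)*[1*(-4) - (-4)*1]
  = 3*(20) - (-2)*(-5) + (-4)*(0) = 50
x = Dx/D = 200/-50 = -4, y = Dy/D = 150/-50 = -3, z = Dz/D = 50/-50 = -1
Check eq1: (3)(-4) + (-2)(-3) + (-2)(-1) = -4 = -4 ✓
Check eq2: (1)(-4) + (-4)(-3) + (-2)(-1) = 10 = 10 ✓
Check eq3: (1)(-4) + (-4)(-3) + (3)(-1) = 5 = 5 ✓

x = -4, y = -3, z = -1


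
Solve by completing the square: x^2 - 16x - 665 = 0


Start: x^2 - 16x - 665 = 0
Move constant: x^2 - 16x = 665
Half of -16 is -8, squared is 64
Add 64 to both sides: x^2 - 16x + 64 = 729
(x - 8)^2 = 729
x - 8 = ±27
x = 8 + 27 = 35 or x = 8 - 27 = -19

x = -19, x = 35


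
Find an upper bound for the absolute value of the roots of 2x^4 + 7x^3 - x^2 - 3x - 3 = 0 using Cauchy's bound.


Cauchy's bound: all roots r satisfy |r| <= 1 + max(|a_i/a_n|) for i = 0,...,n-1
where a_n is the leading coefficient.

Coefficients: [2, 7, -1, -3, -3]
Leading coefficient a_n = 2
Ratios |a_i/a_n|: 7/2, 1/2, 3/2, 3/2
Maximum ratio: 7/2
Cauchy's bound: |r| <= 1 + 7/2 = 9/2

Upper bound = 9/2


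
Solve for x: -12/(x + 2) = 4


Multiply both sides by (x + 2): -12 = 4(x + 2)
Distribute: -12 = 4x + 8
4x = -12 - 8 = -20
x = -5

x = -5


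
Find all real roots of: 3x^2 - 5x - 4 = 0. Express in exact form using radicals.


Using the quadratic formula: x = (-b ± sqrt(b^2 - 4ac)) / (2a)
Here a = 3, b = -5, c = -4
Discriminant = b^2 - 4ac = (-5)^2 - 4(3)(-4) = 25 + 48 = 73
Since discriminant = 73 > 0, there are two real roots.
x = (5 ± sqrt(73)) / 6
Numerically: x ≈ 2.2573 or x ≈ -0.5907

x = (5 + sqrt(73)) / 6 or x = (5 - sqrt(73)) / 6


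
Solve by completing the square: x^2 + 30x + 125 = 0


Start: x^2 + 30x + 125 = 0
Move constant: x^2 + 30x = -125
Half of 30 is 15, squared is 225
Add 225 to both sides: x^2 + 30x + 225 = 100
(x + 15)^2 = 100
x + 15 = ±10
x = -15 + 10 = -5 or x = -15 - 10 = -25

x = -25, x = -5


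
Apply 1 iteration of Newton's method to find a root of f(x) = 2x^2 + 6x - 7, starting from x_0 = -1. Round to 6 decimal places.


Newton's method: x_(n+1) = x_n - f(x_n)/f'(x_n)
f(x) = 2x^2 + 6x - 7
f'(x) = 4x + 6

Iteration 1:
  f(-1.000000) = -11.000000
  f'(-1.000000) = 2.000000
  x_1 = -1.000000 - (-11.000000)/(2.000000) = 4.500000

x_1 = 4.500000


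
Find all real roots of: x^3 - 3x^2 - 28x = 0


The constant term is 0, so x = 0 is a root. Factor out x:
  x(x^2 - 3x - 28) = 0
Solve the quadratic x^2 - 3x - 28 = 0: discriminant = (-3)^2 - 4(1)(-28) = 9 + 112 = 121.
sqrt(121) = 11, so x = (3 ± 11)/2: x = 7 or x = -4.

x = -4, x = 0, x = 7


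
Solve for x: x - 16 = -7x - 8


Starting with: x - 16 = -7x - 8
Move all x terms to left: (1 + 7)x = -8 + 16
Simplify: 8x = 8
Divide both sides by 8: x = 1

x = 1


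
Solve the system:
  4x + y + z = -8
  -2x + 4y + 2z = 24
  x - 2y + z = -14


Using Cramer's rule. Expand each determinant along the first row.
D  = 4*[4*1 - 2*(-2)] - 1*[(-2)*1 - 2*1] + 1*[(-2)*(-2) - 4*1]
  = 4*(8) - 1*(-4) + 1*(0) = 36
Dx = (-8)*[4*1 - 2*(-2)] - 1*[24*1 - 2*(-14)] + 1*[24*(-2) - 4*(-14)]
  = (-8)*(8) - 1*(52) + 1*(8) = -108
Dy = 4*[24*1 - 2*(-14)] - (-8)*[(-2)*1 - 2*1] + 1*[(-2)*(-14) - 24*1]
  = 4*(52) - (-8)*(-4) + 1*(4) = 180
Dz = 4*[4*(-14) - 24*(-2)] - 1*[(-2)*(-14) - 24*1] + (-8)*[(-2)*(-2) - 4*1]
  = 4*(-8) - 1*(4) + (-8)*(0) = -36
x = Dx/D = -108/36 = -3, y = Dy/D = 180/36 = 5, z = Dz/D = -36/36 = -1
Check eq1: (4)(-3) + (1)(5) + (1)(-1) = -8 = -8 ✓
Check eq2: (-2)(-3) + (4)(5) + (2)(-1) = 24 = 24 ✓
Check eq3: (1)(-3) + (-2)(5) + (1)(-1) = -14 = -14 ✓

x = -3, y = 5, z = -1


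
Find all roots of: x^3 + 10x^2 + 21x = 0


The constant term is 0, so x = 0 is a root. Factor out x:
  x^2 + 10x + 21 = 0
Solve the quadratic x^2 + 10x + 21 = 0: discriminant = 10^2 - 4(1)(21) = 100 - 84 = 16.
sqrt(16) = 4, so x = (-10 ± 4)/2: x = -3 or x = -7.
Collecting all roots found:

x = -7, x = -3, x = 0


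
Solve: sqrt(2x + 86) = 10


Square both sides: 2x + 86 = 10^2 = 100
2x = 100 - 86 = 14
x = 7
Check: sqrt(2*7 + 86) = sqrt(100) = 10 ✓

x = 7


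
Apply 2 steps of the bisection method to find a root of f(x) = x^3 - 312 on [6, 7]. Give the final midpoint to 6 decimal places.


f(x) = x^3 - 312
f(6) = -96 < 0
f(7) = 31 > 0

Step 1: midpoint = (6.000000 + 7.000000)/2 = 6.500000
  f(6.500000) = -37.375000
  f(mid) < 0, so root is in [6.500000, 7.000000]

Step 2: midpoint = (6.500000 + 7.000000)/2 = 6.750000
  f(6.750000) = -4.453125
  f(mid) < 0, so root is in [6.750000, 7.000000]

midpoint = 6.750000


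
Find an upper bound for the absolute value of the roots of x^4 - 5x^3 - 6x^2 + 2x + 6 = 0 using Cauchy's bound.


Cauchy's bound: all roots r satisfy |r| <= 1 + max(|a_i/a_n|) for i = 0,...,n-1
where a_n is the leading coefficient.

Coefficients: [1, -5, -6, 2, 6]
Leading coefficient a_n = 1
Ratios |a_i/a_n|: 5, 6, 2, 6
Maximum ratio: 6
Cauchy's bound: |r| <= 1 + 6 = 7

Upper bound = 7


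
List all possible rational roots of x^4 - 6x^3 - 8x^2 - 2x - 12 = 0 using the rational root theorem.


Rational root theorem: possible roots are ±p/q where:
  p divides the constant term (-12): p ∈ {1, 2, 3, 4, 6, 12}
  q divides the leading coefficient (1): q ∈ {1}

All possible rational roots: -12, -6, -4, -3, -2, -1, 1, 2, 3, 4, 6, 12

-12, -6, -4, -3, -2, -1, 1, 2, 3, 4, 6, 12


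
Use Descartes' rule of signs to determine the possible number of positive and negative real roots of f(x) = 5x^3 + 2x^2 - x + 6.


Descartes' rule of signs:

For positive roots, count sign changes in f(x) = 5x^3 + 2x^2 - x + 6:
Signs of coefficients: +, +, -, +
Number of sign changes: 2
Possible positive real roots: 2, 0

For negative roots, examine f(-x) = -5x^3 + 2x^2 + x + 6:
Signs of coefficients: -, +, +, +
Number of sign changes: 1
Possible negative real roots: 1

Positive roots: 2 or 0; Negative roots: 1


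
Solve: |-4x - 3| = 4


An absolute value equation |expr| = 4 gives two cases:
Case 1: -4x - 3 = 4
  -4x = 7, so x = -7/4
Case 2: -4x - 3 = -4
  -4x = -1, so x = 1/4

x = -7/4, x = 1/4


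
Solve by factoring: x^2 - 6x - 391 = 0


We need two numbers that multiply to -391 and add to -6.
Those numbers are -23 and 17 (since (-23) * 17 = -391 and (-23) + 17 = -6).
So x^2 - 6x - 391 = (x - 23)(x + 17) = 0
Setting each factor to zero: x = 23 or x = -17

x = -17, x = 23


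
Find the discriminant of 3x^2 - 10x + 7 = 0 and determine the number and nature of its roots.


For ax^2 + bx + c = 0, discriminant D = b^2 - 4ac
Here a = 3, b = -10, c = 7
D = (-10)^2 - 4(3)(7) = 100 - 84 = 16

D = 16 > 0 and is a perfect square (sqrt = 4)
The equation has 2 distinct real rational roots.

Discriminant = 16, 2 distinct real rational roots


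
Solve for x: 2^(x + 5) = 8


Express both sides with the same base.
8 = 2^3
Since the bases match, equate exponents: x + 5 = 3
So x = 3 - (5) = -2

x = -2


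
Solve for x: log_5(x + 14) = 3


Convert to exponential form: x + 14 = 5^3 = 125
x = 125 - 14 = 111
Check: log_5(111 + 14) = log_5(125) = log_5(125) = 3 ✓

x = 111


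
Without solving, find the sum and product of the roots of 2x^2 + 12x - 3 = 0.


By Vieta's formulas for ax^2 + bx + c = 0:
  Sum of roots = -b/a
  Product of roots = c/a

Here a = 2, b = 12, c = -3
Sum = -(12)/2 = -6
Product = -3/2 = -3/2

Sum = -6, Product = -3/2


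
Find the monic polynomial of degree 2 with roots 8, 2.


A monic polynomial with roots 8, 2 is:
p(x) = (x - 8)(x - 2)
After multiplying by (x - 8): x - 8
After multiplying by (x - 2): x^2 - 10x + 16

x^2 - 10x + 16


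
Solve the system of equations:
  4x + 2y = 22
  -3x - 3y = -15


Using Cramer's rule:
Determinant D = (4)(-3) - (-3)(2) = -12 + 6 = -6
Dx = (22)(-3) - (-15)(2) = -66 + 30 = -36
Dy = (4)(-15) - (-3)(22) = -60 + 66 = 6
x = Dx/D = -36/-6 = 6
y = Dy/D = 6/-6 = -1

x = 6, y = -1


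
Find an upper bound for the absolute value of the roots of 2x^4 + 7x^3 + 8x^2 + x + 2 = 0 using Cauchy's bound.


Cauchy's bound: all roots r satisfy |r| <= 1 + max(|a_i/a_n|) for i = 0,...,n-1
where a_n is the leading coefficient.

Coefficients: [2, 7, 8, 1, 2]
Leading coefficient a_n = 2
Ratios |a_i/a_n|: 7/2, 4, 1/2, 1
Maximum ratio: 4
Cauchy's bound: |r| <= 1 + 4 = 5

Upper bound = 5


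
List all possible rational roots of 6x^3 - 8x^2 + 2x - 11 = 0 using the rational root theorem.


Rational root theorem: possible roots are ±p/q where:
  p divides the constant term (-11): p ∈ {1, 11}
  q divides the leading coefficient (6): q ∈ {1, 2, 3, 6}

All possible rational roots: -11, -11/2, -11/3, -11/6, -1, -1/2, -1/3, -1/6, 1/6, 1/3, 1/2, 1, 11/6, 11/3, 11/2, 11

-11, -11/2, -11/3, -11/6, -1, -1/2, -1/3, -1/6, 1/6, 1/3, 1/2, 1, 11/6, 11/3, 11/2, 11


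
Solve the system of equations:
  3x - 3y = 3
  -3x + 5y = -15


Using Cramer's rule:
Determinant D = (3)(5) - (-3)(-3) = 15 - 9 = 6
Dx = (3)(5) - (-15)(-3) = 15 - 45 = -30
Dy = (3)(-15) - (-3)(3) = -45 + 9 = -36
x = Dx/D = -30/6 = -5
y = Dy/D = -36/6 = -6

x = -5, y = -6


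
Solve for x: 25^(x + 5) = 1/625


Express both sides with the same base.
1/625 = 25^(-2)
Since the bases match, equate exponents: x + 5 = -2
So x = -2 - (5) = -7

x = -7


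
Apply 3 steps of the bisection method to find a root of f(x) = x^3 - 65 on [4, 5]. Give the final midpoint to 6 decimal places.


f(x) = x^3 - 65
f(4) = -1 < 0
f(5) = 60 > 0

Step 1: midpoint = (4.000000 + 5.000000)/2 = 4.500000
  f(4.500000) = 26.125000
  f(mid) > 0, so root is in [4.000000, 4.500000]

Step 2: midpoint = (4.000000 + 4.500000)/2 = 4.250000
  f(4.250000) = 11.765625
  f(mid) > 0, so root is in [4.000000, 4.250000]

Step 3: midpoint = (4.000000 + 4.250000)/2 = 4.125000
  f(4.125000) = 5.189453
  f(mid) > 0, so root is in [4.000000, 4.125000]

midpoint = 4.125000


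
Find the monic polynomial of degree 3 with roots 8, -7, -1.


A monic polynomial with roots 8, -7, -1 is:
p(x) = (x - 8)(x + 7)(x + 1)
After multiplying by (x - 8): x - 8
After multiplying by (x + 7): x^2 - x - 56
After multiplying by (x + 1): x^3 - 57x - 56

x^3 - 57x - 56


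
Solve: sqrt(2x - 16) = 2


Square both sides: 2x - 16 = 2^2 = 4
2x = 4 + 16 = 20
x = 10
Check: sqrt(2*10 - 16) = sqrt(4) = 2 ✓

x = 10


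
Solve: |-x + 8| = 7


An absolute value equation |expr| = 7 gives two cases:
Case 1: -x + 8 = 7
  -x = -1, so x = 1
Case 2: -x + 8 = -7
  -x = -15, so x = 15

x = 1, x = 15


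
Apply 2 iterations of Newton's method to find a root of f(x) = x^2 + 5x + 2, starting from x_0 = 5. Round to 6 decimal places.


Newton's method: x_(n+1) = x_n - f(x_n)/f'(x_n)
f(x) = x^2 + 5x + 2
f'(x) = 2x + 5

Iteration 1:
  f(5.000000) = 52.000000
  f'(5.000000) = 15.000000
  x_1 = 5.000000 - (52.000000)/(15.000000) = 1.533333

Iteration 2:
  f(1.533333) = 12.017778
  f'(1.533333) = 8.066667
  x_2 = 1.533333 - (12.017778)/(8.066667) = 0.043526

x_2 = 0.043526


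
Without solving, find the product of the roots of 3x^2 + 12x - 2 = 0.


By Vieta's formulas for ax^2 + bx + c = 0:
  Sum of roots = -b/a
  Product of roots = c/a

Here a = 3, b = 12, c = -2
Sum = -(12)/3 = -4
Product = -2/3 = -2/3

Product = -2/3


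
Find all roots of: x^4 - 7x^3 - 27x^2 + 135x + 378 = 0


Let p(x) = x^4 - 7x^3 - 27x^2 + 135x + 378. By the rational root theorem (leading coefficient 1), any rational root is an integer divisor of 378: try ±1, ±2, ... in turn.
Test x = 1: value = 480 ≠ 0.
Test x = -1: value = 224 ≠ 0.
Test x = 2: value = 500 ≠ 0.
Test x = -2: value = 72 ≠ 0.
Test x = 3: value = 432 ≠ 0.
Test x = -3: value = 0 ✓, so (x + 3) is a factor.
Synthetic division by (x + 3): bring down 1; 1(-3) - 7 = -10; (-10)(-3) - 27 = 3; 3(-3) + 135 = 126; 126(-3) + 378 = 0 → quotient x^3 - 10x^2 + 3x + 126, remainder 0.
Continue with the quotient x^3 - 10x^2 + 3x + 126 (candidates must divide 126; re-test x = -3 first in case it repeats).
Test x = -3: value = 0 ✓, so (x + 3) is a factor.
Synthetic division by (x + 3): bring down 1; 1(-3) - 10 = -13; (-13)(-3) + 3 = 42; 42(-3) + 126 = 0 → quotient x^2 - 13x + 42, remainder 0.
Solve the quadratic x^2 - 13x + 42 = 0: discriminant = (-13)^2 - 4(1)(42) = 169 - 168 = 1.
sqrt(1) = 1, so x = (13 ± 1)/2: x = 7 or x = 6.
Collecting all roots found:

x = -3 (multiplicity 2), x = 6, x = 7


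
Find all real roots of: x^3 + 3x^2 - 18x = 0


The constant term is 0, so x = 0 is a root. Factor out x:
  x(x^2 + 3x - 18) = 0
Solve the quadratic x^2 + 3x - 18 = 0: discriminant = 3^2 - 4(1)(-18) = 9 + 72 = 81.
sqrt(81) = 9, so x = (-3 ± 9)/2: x = 3 or x = -6.

x = -6, x = 0, x = 3


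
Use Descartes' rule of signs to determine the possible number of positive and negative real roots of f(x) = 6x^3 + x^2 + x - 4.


Descartes' rule of signs:

For positive roots, count sign changes in f(x) = 6x^3 + x^2 + x - 4:
Signs of coefficients: +, +, +, -
Number of sign changes: 1
Possible positive real roots: 1

For negative roots, examine f(-x) = -6x^3 + x^2 - x - 4:
Signs of coefficients: -, +, -, -
Number of sign changes: 2
Possible negative real roots: 2, 0

Positive roots: 1; Negative roots: 2 or 0


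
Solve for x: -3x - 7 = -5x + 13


Starting with: -3x - 7 = -5x + 13
Move all x terms to left: (-3 + 5)x = 13 + 7
Simplify: 2x = 20
Divide both sides by 2: x = 10

x = 10


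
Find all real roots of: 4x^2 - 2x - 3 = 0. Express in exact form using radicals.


Using the quadratic formula: x = (-b ± sqrt(b^2 - 4ac)) / (2a)
Here a = 4, b = -2, c = -3
Discriminant = b^2 - 4ac = (-2)^2 - 4(4)(-3) = 4 + 48 = 52
Since discriminant = 52 > 0, there are two real roots.
x = (2 ± 2*sqrt(13)) / 8
Simplifying: x = (1 ± sqrt(13)) / 4
Numerically: x ≈ 1.1514 or x ≈ -0.6514

x = (1 + sqrt(13)) / 4 or x = (1 - sqrt(13)) / 4


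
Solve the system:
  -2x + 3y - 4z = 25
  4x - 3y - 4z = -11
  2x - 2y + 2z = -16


Using Cramer's rule. Expand each determinant along the first row.
D  = (-2)*[(-3)*2 - (-4)*(-2)] - 3*[4*2 - (-4)*2] + (-4)*[4*(-2) - (-3)*2]
  = (-2)*(-14) - 3*(16) + (-4)*(-2) = -12
Dx = 25*[(-3)*2 - (-4)*(-2)] - 3*[(-11)*2 - (-4)*(-16)] + (-4)*[(-11)*(-2) - (-3)*(-16)]
  = 25*(-14) - 3*(-86) + (-4)*(-26) = 12
Dy = (-2)*[(-11)*2 - (-4)*(-16)] - 25*[4*2 - (-4)*2] + (-4)*[4*(-16) - (-11)*2]
  = (-2)*(-86) - 25*(16) + (-4)*(-42) = -60
Dz = (-2)*[(-3)*(-16) - (-11)*(-2)] - 3*[4*(-16) - (-11)*2] + 25*[4*(-2) - (-3)*2]
  = (-2)*(26) - 3*(-42) + 25*(-2) = 24
x = Dx/D = 12/-12 = -1, y = Dy/D = -60/-12 = 5, z = Dz/D = 24/-12 = -2
Check eq1: (-2)(-1) + (3)(5) + (-4)(-2) = 25 = 25 ✓
Check eq2: (4)(-1) + (-3)(5) + (-4)(-2) = -11 = -11 ✓
Check eq3: (2)(-1) + (-2)(5) + (2)(-2) = -16 = -16 ✓

x = -1, y = 5, z = -2


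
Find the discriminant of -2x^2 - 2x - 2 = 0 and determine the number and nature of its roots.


For ax^2 + bx + c = 0, discriminant D = b^2 - 4ac
Here a = -2, b = -2, c = -2
D = (-2)^2 - 4(-2)(-2) = 4 - 16 = -12

D = -12 < 0
The equation has no real roots (2 complex conjugate roots).

Discriminant = -12, no real roots (2 complex conjugate roots)


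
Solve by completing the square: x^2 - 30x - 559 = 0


Start: x^2 - 30x - 559 = 0
Move constant: x^2 - 30x = 559
Half of -30 is -15, squared is 225
Add 225 to both sides: x^2 - 30x + 225 = 784
(x - 15)^2 = 784
x - 15 = ±28
x = 15 + 28 = 43 or x = 15 - 28 = -13

x = -13, x = 43


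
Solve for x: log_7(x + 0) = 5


Convert to exponential form: x + 0 = 7^5 = 16807
x = 16807 - 0 = 16807
Check: log_7(16807 + 0) = log_7(16807) = log_7(16807) = 5 ✓

x = 16807


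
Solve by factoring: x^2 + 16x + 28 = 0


We need two numbers that multiply to 28 and add to 16.
Those numbers are 2 and 14 (since 2 * 14 = 28 and 2 + 14 = 16).
So x^2 + 16x + 28 = (x + 2)(x + 14) = 0
Setting each factor to zero: x = -2 or x = -14

x = -14, x = -2


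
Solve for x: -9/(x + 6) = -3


Multiply both sides by (x + 6): -9 = -3(x + 6)
Distribute: -9 = -3x - 18
-3x = -9 + 18 = 9
x = -3

x = -3


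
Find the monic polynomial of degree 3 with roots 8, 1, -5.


A monic polynomial with roots 8, 1, -5 is:
p(x) = (x - 8)(x - 1)(x + 5)
After multiplying by (x - 8): x - 8
After multiplying by (x - 1): x^2 - 9x + 8
After multiplying by (x + 5): x^3 - 4x^2 - 37x + 40

x^3 - 4x^2 - 37x + 40


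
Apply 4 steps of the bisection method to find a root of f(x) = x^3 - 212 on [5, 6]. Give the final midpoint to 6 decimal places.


f(x) = x^3 - 212
f(5) = -87 < 0
f(6) = 4 > 0

Step 1: midpoint = (5.000000 + 6.000000)/2 = 5.500000
  f(5.500000) = -45.625000
  f(mid) < 0, so root is in [5.500000, 6.000000]

Step 2: midpoint = (5.500000 + 6.000000)/2 = 5.750000
  f(5.750000) = -21.890625
  f(mid) < 0, so root is in [5.750000, 6.000000]

Step 3: midpoint = (5.750000 + 6.000000)/2 = 5.875000
  f(5.875000) = -9.220703
  f(mid) < 0, so root is in [5.875000, 6.000000]

Step 4: midpoint = (5.875000 + 6.000000)/2 = 5.937500
  f(5.937500) = -2.679932
  f(mid) < 0, so root is in [5.937500, 6.000000]

midpoint = 5.937500


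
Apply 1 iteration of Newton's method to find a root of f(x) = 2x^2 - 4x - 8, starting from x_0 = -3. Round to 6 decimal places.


Newton's method: x_(n+1) = x_n - f(x_n)/f'(x_n)
f(x) = 2x^2 - 4x - 8
f'(x) = 4x - 4

Iteration 1:
  f(-3.000000) = 22.000000
  f'(-3.000000) = -16.000000
  x_1 = -3.000000 - (22.000000)/(-16.000000) = -1.625000

x_1 = -1.625000


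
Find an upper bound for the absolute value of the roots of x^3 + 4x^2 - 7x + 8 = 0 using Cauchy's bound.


Cauchy's bound: all roots r satisfy |r| <= 1 + max(|a_i/a_n|) for i = 0,...,n-1
where a_n is the leading coefficient.

Coefficients: [1, 4, -7, 8]
Leading coefficient a_n = 1
Ratios |a_i/a_n|: 4, 7, 8
Maximum ratio: 8
Cauchy's bound: |r| <= 1 + 8 = 9

Upper bound = 9


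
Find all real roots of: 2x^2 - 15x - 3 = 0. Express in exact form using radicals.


Using the quadratic formula: x = (-b ± sqrt(b^2 - 4ac)) / (2a)
Here a = 2, b = -15, c = -3
Discriminant = b^2 - 4ac = (-15)^2 - 4(2)(-3) = 225 + 24 = 249
Since discriminant = 249 > 0, there are two real roots.
x = (15 ± sqrt(249)) / 4
Numerically: x ≈ 7.6949 or x ≈ -0.1949

x = (15 + sqrt(249)) / 4 or x = (15 - sqrt(249)) / 4


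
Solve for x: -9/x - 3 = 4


Subtract -3 from both sides: -9/x = 7
Multiply both sides by x: -9 = 7 * x
Divide by 7: x = -9/7

x = -9/7


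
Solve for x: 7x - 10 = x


Starting with: 7x - 10 = x
Move all x terms to left: (7 - 1)x = 0 + 10
Simplify: 6x = 10
Divide both sides by 6: x = 5/3

x = 5/3


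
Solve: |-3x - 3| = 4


An absolute value equation |expr| = 4 gives two cases:
Case 1: -3x - 3 = 4
  -3x = 7, so x = -7/3
Case 2: -3x - 3 = -4
  -3x = -1, so x = 1/3

x = -7/3, x = 1/3


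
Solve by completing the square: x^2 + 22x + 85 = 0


Start: x^2 + 22x + 85 = 0
Move constant: x^2 + 22x = -85
Half of 22 is 11, squared is 121
Add 121 to both sides: x^2 + 22x + 121 = 36
(x + 11)^2 = 36
x + 11 = ±6
x = -11 + 6 = -5 or x = -11 - 6 = -17

x = -17, x = -5


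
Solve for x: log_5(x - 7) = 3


Convert to exponential form: x - 7 = 5^3 = 125
x = 125 + 7 = 132
Check: log_5(132 - 7) = log_5(125) = log_5(125) = 3 ✓

x = 132


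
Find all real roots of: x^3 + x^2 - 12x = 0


The constant term is 0, so x = 0 is a root. Factor out x:
  x(x^2 + x - 12) = 0
Solve the quadratic x^2 + x - 12 = 0: discriminant = 1^2 - 4(1)(-12) = 1 + 48 = 49.
sqrt(49) = 7, so x = (-1 ± 7)/2: x = 3 or x = -4.

x = -4, x = 0, x = 3


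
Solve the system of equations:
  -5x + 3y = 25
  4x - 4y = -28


Using Cramer's rule:
Determinant D = (-5)(-4) - (4)(3) = 20 - 12 = 8
Dx = (25)(-4) - (-28)(3) = -100 + 84 = -16
Dy = (-5)(-28) - (4)(25) = 140 - 100 = 40
x = Dx/D = -16/8 = -2
y = Dy/D = 40/8 = 5

x = -2, y = 5


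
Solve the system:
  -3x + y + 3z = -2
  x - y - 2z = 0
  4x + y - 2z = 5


Using Cramer's rule. Expand each determinant along the first row.
D  = (-3)*[(-1)*(-2) - (-2)*1] - 1*[1*(-2) - (-2)*4] + 3*[1*1 - (-1)*4]
  = (-3)*(4) - 1*(6) + 3*(5) = -3
Dx = (-2)*[(-1)*(-2) - (-2)*1] - 1*[0*(-2) - (-2)*5] + 3*[0*1 - (-1)*5]
  = (-2)*(4) - 1*(10) + 3*(5) = -3
Dy = (-3)*[0*(-2) - (-2)*5] - (-2)*[1*(-2) - (-2)*4] + 3*[1*5 - 0*4]
  = (-3)*(10) - (-2)*(6) + 3*(5) = -3
Dz = (-3)*[(-1)*5 - 0*1] - 1*[1*5 - 0*4] + (-2)*[1*1 - (-1)*4]
  = (-3)*(-5) - 1*(5) + (-2)*(5) = 0
x = Dx/D = -3/-3 = 1, y = Dy/D = -3/-3 = 1, z = Dz/D = 0/-3 = 0
Check eq1: (-3)(1) + (1)(1) + (3)(0) = -2 = -2 ✓
Check eq2: (1)(1) + (-1)(1) + (-2)(0) = 0 = 0 ✓
Check eq3: (4)(1) + (1)(1) + (-2)(0) = 5 = 5 ✓

x = 1, y = 1, z = 0


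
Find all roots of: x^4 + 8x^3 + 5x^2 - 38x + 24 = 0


Let p(x) = x^4 + 8x^3 + 5x^2 - 38x + 24. By the rational root theorem (leading coefficient 1), any rational root is an integer divisor of 24: try ±1, ±2, ... in turn.
Test x = 1: value = 0 ✓, so (x - 1) is a factor.
Synthetic division by (x - 1): bring down 1; 1(1) + 8 = 9; 9(1) + 5 = 14; 14(1) - 38 = -24; (-24)(1) + 24 = 0 → quotient x^3 + 9x^2 + 14x - 24, remainder 0.
Continue with the quotient x^3 + 9x^2 + 14x - 24 (candidates must divide 24; re-test x = 1 first in case it repeats).
Test x = 1: value = 0 ✓, so (x - 1) is a factor.
Synthetic division by (x - 1): bring down 1; 1(1) + 9 = 10; 10(1) + 14 = 24; 24(1) - 24 = 0 → quotient x^2 + 10x + 24, remainder 0.
Solve the quadratic x^2 + 10x + 24 = 0: discriminant = 10^2 - 4(1)(24) = 100 - 96 = 4.
sqrt(4) = 2, so x = (-10 ± 2)/2: x = -4 or x = -6.
Collecting all roots found:

x = -6, x = -4, x = 1 (multiplicity 2)


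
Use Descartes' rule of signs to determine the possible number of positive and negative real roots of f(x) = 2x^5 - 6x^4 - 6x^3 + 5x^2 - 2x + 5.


Descartes' rule of signs:

For positive roots, count sign changes in f(x) = 2x^5 - 6x^4 - 6x^3 + 5x^2 - 2x + 5:
Signs of coefficients: +, -, -, +, -, +
Number of sign changes: 4
Possible positive real roots: 4, 2, 0

For negative roots, examine f(-x) = -2x^5 - 6x^4 + 6x^3 + 5x^2 + 2x + 5:
Signs of coefficients: -, -, +, +, +, +
Number of sign changes: 1
Possible negative real roots: 1

Positive roots: 4 or 2 or 0; Negative roots: 1


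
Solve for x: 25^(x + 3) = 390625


Express both sides with the same base.
390625 = 25^4
Since the bases match, equate exponents: x + 3 = 4
So x = 4 - (3) = 1

x = 1


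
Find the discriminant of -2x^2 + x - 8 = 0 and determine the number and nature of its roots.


For ax^2 + bx + c = 0, discriminant D = b^2 - 4ac
Here a = -2, b = 1, c = -8
D = (1)^2 - 4(-2)(-8) = 1 - 64 = -63

D = -63 < 0
The equation has no real roots (2 complex conjugate roots).

Discriminant = -63, no real roots (2 complex conjugate roots)


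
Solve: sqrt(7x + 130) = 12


Square both sides: 7x + 130 = 12^2 = 144
7x = 144 - 130 = 14
x = 2
Check: sqrt(7*2 + 130) = sqrt(144) = 12 ✓

x = 2


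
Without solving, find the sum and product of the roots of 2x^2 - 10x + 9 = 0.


By Vieta's formulas for ax^2 + bx + c = 0:
  Sum of roots = -b/a
  Product of roots = c/a

Here a = 2, b = -10, c = 9
Sum = -(-10)/2 = 5
Product = 9/2 = 9/2

Sum = 5, Product = 9/2


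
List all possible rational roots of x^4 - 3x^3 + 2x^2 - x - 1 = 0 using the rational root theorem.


Rational root theorem: possible roots are ±p/q where:
  p divides the constant term (-1): p ∈ {1}
  q divides the leading coefficient (1): q ∈ {1}

All possible rational roots: -1, 1

-1, 1


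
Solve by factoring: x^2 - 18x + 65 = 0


We need two numbers that multiply to 65 and add to -18.
Those numbers are -13 and -5 (since (-13) * (-5) = 65 and (-13) + (-5) = -18).
So x^2 - 18x + 65 = (x - 13)(x - 5) = 0
Setting each factor to zero: x = 13 or x = 5

x = 5, x = 13


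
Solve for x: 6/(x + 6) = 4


Multiply both sides by (x + 6): 6 = 4(x + 6)
Distribute: 6 = 4x + 24
4x = 6 - 24 = -18
x = -9/2

x = -9/2


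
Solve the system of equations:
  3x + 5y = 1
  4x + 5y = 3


Using Cramer's rule:
Determinant D = (3)(5) - (4)(5) = 15 - 20 = -5
Dx = (1)(5) - (3)(5) = 5 - 15 = -10
Dy = (3)(3) - (4)(1) = 9 - 4 = 5
x = Dx/D = -10/-5 = 2
y = Dy/D = 5/-5 = -1

x = 2, y = -1


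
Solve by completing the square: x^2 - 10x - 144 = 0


Start: x^2 - 10x - 144 = 0
Move constant: x^2 - 10x = 144
Half of -10 is -5, squared is 25
Add 25 to both sides: x^2 - 10x + 25 = 169
(x - 5)^2 = 169
x - 5 = ±13
x = 5 + 13 = 18 or x = 5 - 13 = -8

x = -8, x = 18


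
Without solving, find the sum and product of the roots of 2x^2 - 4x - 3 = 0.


By Vieta's formulas for ax^2 + bx + c = 0:
  Sum of roots = -b/a
  Product of roots = c/a

Here a = 2, b = -4, c = -3
Sum = -(-4)/2 = 2
Product = -3/2 = -3/2

Sum = 2, Product = -3/2


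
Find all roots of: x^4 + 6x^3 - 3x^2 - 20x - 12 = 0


Let p(x) = x^4 + 6x^3 - 3x^2 - 20x - 12. By the rational root theorem (leading coefficient 1), any rational root is an integer divisor of 12: try ±1, ±2, ... in turn.
Test x = 1: value = -28 ≠ 0.
Test x = -1: value = 0 ✓, so (x + 1) is a factor.
Synthetic division by (x + 1): bring down 1; 1(-1) + 6 = 5; 5(-1) - 3 = -8; (-8)(-1) - 20 = -12; (-12)(-1) - 12 = 0 → quotient x^3 + 5x^2 - 8x - 12, remainder 0.
Continue with the quotient x^3 + 5x^2 - 8x - 12 (candidates must divide 12; re-test x = -1 first in case it repeats).
Test x = -1: value = 0 ✓, so (x + 1) is a factor.
Synthetic division by (x + 1): bring down 1; 1(-1) + 5 = 4; 4(-1) - 8 = -12; (-12)(-1) - 12 = 0 → quotient x^2 + 4x - 12, remainder 0.
Solve the quadratic x^2 + 4x - 12 = 0: discriminant = 4^2 - 4(1)(-12) = 16 + 48 = 64.
sqrt(64) = 8, so x = (-4 ± 8)/2: x = 2 or x = -6.
Collecting all roots found:

x = -6, x = -1 (multiplicity 2), x = 2


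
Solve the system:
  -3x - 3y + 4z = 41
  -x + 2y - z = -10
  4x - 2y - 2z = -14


Using Cramer's rule. Expand each determinant along the first row.
D  = (-3)*[2*(-2) - (-1)*(-2)] - (-3)*[(-1)*(-2) - (-1)*4] + 4*[(-1)*(-2) - 2*4]
  = (-3)*(-6) - (-3)*(6) + 4*(-6) = 12
Dx = 41*[2*(-2) - (-1)*(-2)] - (-3)*[(-10)*(-2) - (-1)*(-14)] + 4*[(-10)*(-2) - 2*(-14)]
  = 41*(-6) - (-3)*(6) + 4*(48) = -36
Dy = (-3)*[(-10)*(-2) - (-1)*(-14)] - 41*[(-1)*(-2) - (-1)*4] + 4*[(-1)*(-14) - (-10)*4]
  = (-3)*(6) - 41*(6) + 4*(54) = -48
Dz = (-3)*[2*(-14) - (-10)*(-2)] - (-3)*[(-1)*(-14) - (-10)*4] + 41*[(-1)*(-2) - 2*4]
  = (-3)*(-48) - (-3)*(54) + 41*(-6) = 60
x = Dx/D = -36/12 = -3, y = Dy/D = -48/12 = -4, z = Dz/D = 60/12 = 5
Check eq1: (-3)(-3) + (-3)(-4) + (4)(5) = 41 = 41 ✓
Check eq2: (-1)(-3) + (2)(-4) + (-1)(5) = -10 = -10 ✓
Check eq3: (4)(-3) + (-2)(-4) + (-2)(5) = -14 = -14 ✓

x = -3, y = -4, z = 5


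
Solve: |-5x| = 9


An absolute value equation |expr| = 9 gives two cases:
Case 1: -5x = 9
  -5x = 9, so x = -9/5
Case 2: -5x = -9
  -5x = -9, so x = 9/5

x = -9/5, x = 9/5


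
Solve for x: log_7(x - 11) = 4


Convert to exponential form: x - 11 = 7^4 = 2401
x = 2401 + 11 = 2412
Check: log_7(2412 - 11) = log_7(2401) = log_7(2401) = 4 ✓

x = 2412


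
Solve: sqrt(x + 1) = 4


Square both sides: x + 1 = 4^2 = 16
x = 16 - 1 = 15
x = 15
Check: sqrt(1*15 + 1) = sqrt(16) = 4 ✓

x = 15


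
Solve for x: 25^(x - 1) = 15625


Express both sides with the same base.
15625 = 25^3
Since the bases match, equate exponents: x - 1 = 3
So x = 3 - (-1) = 4

x = 4


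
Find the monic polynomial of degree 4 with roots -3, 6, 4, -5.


A monic polynomial with roots -3, 6, 4, -5 is:
p(x) = (x + 3)(x - 6)(x - 4)(x + 5)
After multiplying by (x + 3): x + 3
After multiplying by (x - 6): x^2 - 3x - 18
After multiplying by (x - 4): x^3 - 7x^2 - 6x + 72
After multiplying by (x + 5): x^4 - 2x^3 - 41x^2 + 42x + 360

x^4 - 2x^3 - 41x^2 + 42x + 360


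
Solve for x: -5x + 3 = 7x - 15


Starting with: -5x + 3 = 7x - 15
Move all x terms to left: (-5 - 7)x = -15 - 3
Simplify: -12x = -18
Divide both sides by -12: x = 3/2

x = 3/2


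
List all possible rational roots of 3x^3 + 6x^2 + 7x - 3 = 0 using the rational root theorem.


Rational root theorem: possible roots are ±p/q where:
  p divides the constant term (-3): p ∈ {1, 3}
  q divides the leading coefficient (3): q ∈ {1, 3}

All possible rational roots: -3, -1, -1/3, 1/3, 1, 3

-3, -1, -1/3, 1/3, 1, 3


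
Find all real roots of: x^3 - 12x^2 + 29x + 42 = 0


Let p(x) = x^3 - 12x^2 + 29x + 42. By the rational root theorem (leading coefficient 1), any rational root is an integer divisor of 42: try ±1, ±2, ... in turn.
Test x = 1: value = 60 ≠ 0.
Test x = -1: value = 0 ✓, so (x + 1) is a factor.
Synthetic division by (x + 1): bring down 1; 1(-1) - 12 = -13; (-13)(-1) + 29 = 42; 42(-1) + 42 = 0 → quotient x^2 - 13x + 42, remainder 0.
Solve the quadratic x^2 - 13x + 42 = 0: discriminant = (-13)^2 - 4(1)(42) = 169 - 168 = 1.
sqrt(1) = 1, so x = (13 ± 1)/2: x = 7 or x = 6.

x = -1, x = 6, x = 7


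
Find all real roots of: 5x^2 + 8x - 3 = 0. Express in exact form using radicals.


Using the quadratic formula: x = (-b ± sqrt(b^2 - 4ac)) / (2a)
Here a = 5, b = 8, c = -3
Discriminant = b^2 - 4ac = 8^2 - 4(5)(-3) = 64 + 60 = 124
Since discriminant = 124 > 0, there are two real roots.
x = (-8 ± 2*sqrt(31)) / 10
Simplifying: x = (-4 ± sqrt(31)) / 5
Numerically: x ≈ 0.3136 or x ≈ -1.9136

x = (-4 + sqrt(31)) / 5 or x = (-4 - sqrt(31)) / 5


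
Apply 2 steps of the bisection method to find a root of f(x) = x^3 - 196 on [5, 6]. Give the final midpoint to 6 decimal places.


f(x) = x^3 - 196
f(5) = -71 < 0
f(6) = 20 > 0

Step 1: midpoint = (5.000000 + 6.000000)/2 = 5.500000
  f(5.500000) = -29.625000
  f(mid) < 0, so root is in [5.500000, 6.000000]

Step 2: midpoint = (5.500000 + 6.000000)/2 = 5.750000
  f(5.750000) = -5.890625
  f(mid) < 0, so root is in [5.750000, 6.000000]

midpoint = 5.750000


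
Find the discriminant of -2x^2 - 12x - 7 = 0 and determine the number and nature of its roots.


For ax^2 + bx + c = 0, discriminant D = b^2 - 4ac
Here a = -2, b = -12, c = -7
D = (-12)^2 - 4(-2)(-7) = 144 - 56 = 88

D = 88 > 0 but not a perfect square
The equation has 2 distinct real irrational roots.

Discriminant = 88, 2 distinct real irrational roots


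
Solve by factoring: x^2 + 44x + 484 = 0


We need two numbers that multiply to 484 and add to 44.
Those numbers are 22 and 22 (since 22 * 22 = 484 and 22 + 22 = 44).
So x^2 + 44x + 484 = (x + 22)(x + 22) = 0
Setting each factor to zero: x = -22 or x = -22

x = -22


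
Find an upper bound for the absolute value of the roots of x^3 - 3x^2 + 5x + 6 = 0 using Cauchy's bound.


Cauchy's bound: all roots r satisfy |r| <= 1 + max(|a_i/a_n|) for i = 0,...,n-1
where a_n is the leading coefficient.

Coefficients: [1, -3, 5, 6]
Leading coefficient a_n = 1
Ratios |a_i/a_n|: 3, 5, 6
Maximum ratio: 6
Cauchy's bound: |r| <= 1 + 6 = 7

Upper bound = 7
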